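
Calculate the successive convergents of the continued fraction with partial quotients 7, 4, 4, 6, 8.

Using the convergent recurrence p_i = a_i*p_{i-1} + p_{i-2}, q_i = a_i*q_{i-1} + q_{i-2} with p_{-2}=0, p_{-1}=1, q_{-2}=1, q_{-1}=0:
  i=0: a_0=7, p_0 = 7*1 + 0 = 7, q_0 = 7*0 + 1 = 1.
  i=1: a_1=4, p_1 = 4*7 + 1 = 29, q_1 = 4*1 + 0 = 4.
  i=2: a_2=4, p_2 = 4*29 + 7 = 123, q_2 = 4*4 + 1 = 17.
  i=3: a_3=6, p_3 = 6*123 + 29 = 767, q_3 = 6*17 + 4 = 106.
  i=4: a_4=8, p_4 = 8*767 + 123 = 6259, q_4 = 8*106 + 17 = 865.

7/1, 29/4, 123/17, 767/106, 6259/865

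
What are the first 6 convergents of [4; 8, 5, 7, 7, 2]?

4/1, 33/8, 169/41, 1216/295, 8681/2106, 18578/4507

Using the convergent recurrence p_i = a_i*p_{i-1} + p_{i-2}, q_i = a_i*q_{i-1} + q_{i-2} with p_{-2}=0, p_{-1}=1, q_{-2}=1, q_{-1}=0:
  i=0: a_0=4, p_0 = 4*1 + 0 = 4, q_0 = 4*0 + 1 = 1.
  i=1: a_1=8, p_1 = 8*4 + 1 = 33, q_1 = 8*1 + 0 = 8.
  i=2: a_2=5, p_2 = 5*33 + 4 = 169, q_2 = 5*8 + 1 = 41.
  i=3: a_3=7, p_3 = 7*169 + 33 = 1216, q_3 = 7*41 + 8 = 295.
  i=4: a_4=7, p_4 = 7*1216 + 169 = 8681, q_4 = 7*295 + 41 = 2106.
  i=5: a_5=2, p_5 = 2*8681 + 1216 = 18578, q_5 = 2*2106 + 295 = 4507.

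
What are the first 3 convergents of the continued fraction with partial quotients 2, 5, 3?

Using the convergent recurrence p_i = a_i*p_{i-1} + p_{i-2}, q_i = a_i*q_{i-1} + q_{i-2} with p_{-2}=0, p_{-1}=1, q_{-2}=1, q_{-1}=0:
  i=0: a_0=2, p_0 = 2*1 + 0 = 2, q_0 = 2*0 + 1 = 1.
  i=1: a_1=5, p_1 = 5*2 + 1 = 11, q_1 = 5*1 + 0 = 5.
  i=2: a_2=3, p_2 = 3*11 + 2 = 35, q_2 = 3*5 + 1 = 16.

2/1, 11/5, 35/16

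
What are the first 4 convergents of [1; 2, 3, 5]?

1/1, 3/2, 10/7, 53/37

Using the convergent recurrence p_i = a_i*p_{i-1} + p_{i-2}, q_i = a_i*q_{i-1} + q_{i-2} with p_{-2}=0, p_{-1}=1, q_{-2}=1, q_{-1}=0:
  i=0: a_0=1, p_0 = 1*1 + 0 = 1, q_0 = 1*0 + 1 = 1.
  i=1: a_1=2, p_1 = 2*1 + 1 = 3, q_1 = 2*1 + 0 = 2.
  i=2: a_2=3, p_2 = 3*3 + 1 = 10, q_2 = 3*2 + 1 = 7.
  i=3: a_3=5, p_3 = 5*10 + 3 = 53, q_3 = 5*7 + 2 = 37.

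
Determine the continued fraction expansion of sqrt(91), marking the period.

[9; (1, 1, 5, 1, 5, 1, 1, 18)]

Write x_i = (sqrt(91) + m_i)/d_i with (m_0, d_0) = (0, 1). a_0 = floor(sqrt(91)) = 9, since 9^2 = 81 <= 91 < 100 = 10^2.
Iterate m_{i+1} = d_i*a_i - m_i, d_{i+1} = (91 - m_{i+1}^2)/d_i, a_{i+1} = floor((a_0 + m_{i+1})/d_{i+1}):
  m_1 = 1*9 - 0 = 9, d_1 = (91 - 9^2)/1 = 10/1 = 10, a_1 = floor((9 + 9)/10) = 1.
  m_2 = 10*1 - 9 = 1, d_2 = (91 - 1^2)/10 = 90/10 = 9, a_2 = floor((9 + 1)/9) = 1.
  m_3 = 9*1 - 1 = 8, d_3 = (91 - 8^2)/9 = 27/9 = 3, a_3 = floor((9 + 8)/3) = 5.
  m_4 = 3*5 - 8 = 7, d_4 = (91 - 7^2)/3 = 42/3 = 14, a_4 = floor((9 + 7)/14) = 1.
  m_5 = 14*1 - 7 = 7, d_5 = (91 - 7^2)/14 = 42/14 = 3, a_5 = floor((9 + 7)/3) = 5.
  m_6 = 3*5 - 7 = 8, d_6 = (91 - 8^2)/3 = 27/3 = 9, a_6 = floor((9 + 8)/9) = 1.
  m_7 = 9*1 - 8 = 1, d_7 = (91 - 1^2)/9 = 90/9 = 10, a_7 = floor((9 + 1)/10) = 1.
  m_8 = 10*1 - 1 = 9, d_8 = (91 - 9^2)/10 = 10/10 = 1, a_8 = floor((9 + 9)/1) = 18.
  m_9 = 1*18 - 9 = 9, d_9 = (91 - 9^2)/1 = 10/1 = 10: (m_9, d_9) = (m_1, d_1) = (9, 10), so from here the quotients repeat a_1, ..., a_8; the period length is 8.
Hence the expansion of sqrt(91) is a_0 = 9 followed by the repeating block 1, 1, 5, 1, 5, 1, 1, 18 (period 8).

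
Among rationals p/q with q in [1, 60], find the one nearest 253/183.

Expand x = 253/183 as a continued fraction with the Euclidean algorithm:
  253 = 1*183 + 70, so a_0 = 1.
  183 = 2*70 + 43, so a_1 = 2.
  70 = 1*43 + 27, so a_2 = 1.
  43 = 1*27 + 16, so a_3 = 1.
  27 = 1*16 + 11, so a_4 = 1.
  16 = 1*11 + 5, so a_5 = 1.
  11 = 2*5 + 1, so a_6 = 2.
  5 = 5*1 + 0, so a_7 = 5.
so x = [1; 2, 1, 1, 1, 1, 2, 5].
Convergents (p_i = a_i*p_{i-1} + p_{i-2}, q_i = a_i*q_{i-1} + q_{i-2} with p_{-2}=0, p_{-1}=1, q_{-2}=1, q_{-1}=0), until the denominator exceeds 60:
  i=0: a_0=1, p_0 = 1*1 + 0 = 1, q_0 = 1*0 + 1 = 1.
  i=1: a_1=2, p_1 = 2*1 + 1 = 3, q_1 = 2*1 + 0 = 2.
  i=2: a_2=1, p_2 = 1*3 + 1 = 4, q_2 = 1*2 + 1 = 3.
  i=3: a_3=1, p_3 = 1*4 + 3 = 7, q_3 = 1*3 + 2 = 5.
  i=4: a_4=1, p_4 = 1*7 + 4 = 11, q_4 = 1*5 + 3 = 8.
  i=5: a_5=1, p_5 = 1*11 + 7 = 18, q_5 = 1*8 + 5 = 13.
  i=6: a_6=2, p_6 = 2*18 + 11 = 47, q_6 = 2*13 + 8 = 34.
  i=7: a_7=5, p_7 = 5*47 + 18 = 253, q_7 = 5*34 + 13 = 183.
q_7 = 183 > 60, so the last convergent with denominator <= 60 is p_6/q_6 = 47/34.
The closest fraction with denominator <= 60 is either p_6/q_6 or the intermediate fraction (k*p_6 + p_5)/(k*q_6 + q_5) with the largest k >= 1 whose denominator stays <= 60; these approach x as k grows, and every other convergent or intermediate fraction in range is farther away.
Largest k: floor((60 - q_5)/q_6) = floor((60 - 13)/34) = 1.
That gives (1*47 + 18)/(1*34 + 13) = 65/47.
Compare the errors: |x - 47/34| = |253*34 - 47*183|/(183*34) = 1/6222, and |x - 65/47| = |253*47 - 65*183|/(183*47) = 4/8601.
Cross-multiplying, 1*8601 = 8601 < 24888 = 4*6222, so 1/6222 is smaller: the convergent 47/34 is closer to x than 65/47.

47/34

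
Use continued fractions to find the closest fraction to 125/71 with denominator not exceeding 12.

7/4

Expand x = 125/71 as a continued fraction with the Euclidean algorithm:
  125 = 1*71 + 54, so a_0 = 1.
  71 = 1*54 + 17, so a_1 = 1.
  54 = 3*17 + 3, so a_2 = 3.
  17 = 5*3 + 2, so a_3 = 5.
  3 = 1*2 + 1, so a_4 = 1.
  2 = 2*1 + 0, so a_5 = 2.
so x = [1; 1, 3, 5, 1, 2].
Convergents (p_i = a_i*p_{i-1} + p_{i-2}, q_i = a_i*q_{i-1} + q_{i-2} with p_{-2}=0, p_{-1}=1, q_{-2}=1, q_{-1}=0), until the denominator exceeds 12:
  i=0: a_0=1, p_0 = 1*1 + 0 = 1, q_0 = 1*0 + 1 = 1.
  i=1: a_1=1, p_1 = 1*1 + 1 = 2, q_1 = 1*1 + 0 = 1.
  i=2: a_2=3, p_2 = 3*2 + 1 = 7, q_2 = 3*1 + 1 = 4.
  i=3: a_3=5, p_3 = 5*7 + 2 = 37, q_3 = 5*4 + 1 = 21.
q_3 = 21 > 12, so the last convergent with denominator <= 12 is p_2/q_2 = 7/4.
The closest fraction with denominator <= 12 is either p_2/q_2 or the intermediate fraction (k*p_2 + p_1)/(k*q_2 + q_1) with the largest k >= 1 whose denominator stays <= 12; these approach x as k grows, and every other convergent or intermediate fraction in range is farther away.
Largest k: floor((12 - q_1)/q_2) = floor((12 - 1)/4) = 2.
That gives (2*7 + 2)/(2*4 + 1) = 16/9.
Compare the errors: |x - 7/4| = |125*4 - 7*71|/(71*4) = 3/284, and |x - 16/9| = |125*9 - 16*71|/(71*9) = 11/639.
Cross-multiplying, 3*639 = 1917 < 3124 = 11*284, so 3/284 is smaller: the convergent 7/4 is closer to x than 16/9.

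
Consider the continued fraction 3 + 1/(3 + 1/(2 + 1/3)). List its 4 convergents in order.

Using the convergent recurrence p_i = a_i*p_{i-1} + p_{i-2}, q_i = a_i*q_{i-1} + q_{i-2} with p_{-2}=0, p_{-1}=1, q_{-2}=1, q_{-1}=0:
  i=0: a_0=3, p_0 = 3*1 + 0 = 3, q_0 = 3*0 + 1 = 1.
  i=1: a_1=3, p_1 = 3*3 + 1 = 10, q_1 = 3*1 + 0 = 3.
  i=2: a_2=2, p_2 = 2*10 + 3 = 23, q_2 = 2*3 + 1 = 7.
  i=3: a_3=3, p_3 = 3*23 + 10 = 79, q_3 = 3*7 + 3 = 24.

3/1, 10/3, 23/7, 79/24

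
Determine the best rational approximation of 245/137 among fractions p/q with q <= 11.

Expand x = 245/137 as a continued fraction with the Euclidean algorithm:
  245 = 1*137 + 108, so a_0 = 1.
  137 = 1*108 + 29, so a_1 = 1.
  108 = 3*29 + 21, so a_2 = 3.
  29 = 1*21 + 8, so a_3 = 1.
  21 = 2*8 + 5, so a_4 = 2.
  8 = 1*5 + 3, so a_5 = 1.
  5 = 1*3 + 2, so a_6 = 1.
  3 = 1*2 + 1, so a_7 = 1.
  2 = 2*1 + 0, so a_8 = 2.
so x = [1; 1, 3, 1, 2, 1, 1, 1, 2].
Convergents (p_i = a_i*p_{i-1} + p_{i-2}, q_i = a_i*q_{i-1} + q_{i-2} with p_{-2}=0, p_{-1}=1, q_{-2}=1, q_{-1}=0), until the denominator exceeds 11:
  i=0: a_0=1, p_0 = 1*1 + 0 = 1, q_0 = 1*0 + 1 = 1.
  i=1: a_1=1, p_1 = 1*1 + 1 = 2, q_1 = 1*1 + 0 = 1.
  i=2: a_2=3, p_2 = 3*2 + 1 = 7, q_2 = 3*1 + 1 = 4.
  i=3: a_3=1, p_3 = 1*7 + 2 = 9, q_3 = 1*4 + 1 = 5.
  i=4: a_4=2, p_4 = 2*9 + 7 = 25, q_4 = 2*5 + 4 = 14.
q_4 = 14 > 11, so the last convergent with denominator <= 11 is p_3/q_3 = 9/5.
The closest fraction with denominator <= 11 is either p_3/q_3 or the intermediate fraction (k*p_3 + p_2)/(k*q_3 + q_2) with the largest k >= 1 whose denominator stays <= 11; these approach x as k grows, and every other convergent or intermediate fraction in range is farther away.
Largest k: floor((11 - q_2)/q_3) = floor((11 - 4)/5) = 1.
That gives (1*9 + 7)/(1*5 + 4) = 16/9.
Compare the errors: |x - 9/5| = |245*5 - 9*137|/(137*5) = 8/685, and |x - 16/9| = |245*9 - 16*137|/(137*9) = 13/1233.
Cross-multiplying, 13*685 = 8905 < 9864 = 8*1233, so 13/1233 is smaller: the intermediate fraction 16/9 is closer to x than 9/5.

16/9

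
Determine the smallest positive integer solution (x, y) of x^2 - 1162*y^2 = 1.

(x, y) = (22616173, 663462)

First expand sqrt(1162) as a continued fraction. With x_i = (sqrt(1162) + m_i)/d_i and (m_0, d_0) = (0, 1): a_0 = floor(sqrt(1162)) = 34, since 34^2 = 1156 <= 1162 < 1225 = 35^2.
Iterate m_{i+1} = d_i*a_i - m_i, d_{i+1} = (1162 - m_{i+1}^2)/d_i, a_{i+1} = floor((a_0 + m_{i+1})/d_{i+1}):
  m_1 = 1*34 - 0 = 34, d_1 = (1162 - 34^2)/1 = 6/1 = 6, a_1 = floor((34 + 34)/6) = 11.
  m_2 = 6*11 - 34 = 32, d_2 = (1162 - 32^2)/6 = 138/6 = 23, a_2 = floor((34 + 32)/23) = 2.
  m_3 = 23*2 - 32 = 14, d_3 = (1162 - 14^2)/23 = 966/23 = 42, a_3 = floor((34 + 14)/42) = 1.
  m_4 = 42*1 - 14 = 28, d_4 = (1162 - 28^2)/42 = 378/42 = 9, a_4 = floor((34 + 28)/9) = 6.
  m_5 = 9*6 - 28 = 26, d_5 = (1162 - 26^2)/9 = 486/9 = 54, a_5 = floor((34 + 26)/54) = 1.
  m_6 = 54*1 - 26 = 28, d_6 = (1162 - 28^2)/54 = 378/54 = 7, a_6 = floor((34 + 28)/7) = 8.
  m_7 = 7*8 - 28 = 28, d_7 = (1162 - 28^2)/7 = 378/7 = 54, a_7 = floor((34 + 28)/54) = 1.
  m_8 = 54*1 - 28 = 26, d_8 = (1162 - 26^2)/54 = 486/54 = 9, a_8 = floor((34 + 26)/9) = 6.
  m_9 = 9*6 - 26 = 28, d_9 = (1162 - 28^2)/9 = 378/9 = 42, a_9 = floor((34 + 28)/42) = 1.
  m_10 = 42*1 - 28 = 14, d_10 = (1162 - 14^2)/42 = 966/42 = 23, a_10 = floor((34 + 14)/23) = 2.
  m_11 = 23*2 - 14 = 32, d_11 = (1162 - 32^2)/23 = 138/23 = 6, a_11 = floor((34 + 32)/6) = 11.
  m_12 = 6*11 - 32 = 34, d_12 = (1162 - 34^2)/6 = 6/6 = 1, a_12 = floor((34 + 34)/1) = 68.
  m_13 = 1*68 - 34 = 34, d_13 = (1162 - 34^2)/1 = 6/1 = 6: (m_13, d_13) = (m_1, d_1) = (34, 6), so from here the quotients repeat a_1, ..., a_12; the period length is 12.
So sqrt(1162) = [34; (11, 2, 1, 6, 1, 8, 1, 6, 1, 2, 11, 68)] with period length k = 12.
k is even, so the fundamental solution of x^2 - 1162y^2 = 1 is (p_{k-1}, q_{k-1}) = (p_11, q_11); compute convergents through index 11.
Convergents (p_i = a_i*p_{i-1} + p_{i-2}, q_i = a_i*q_{i-1} + q_{i-2} with p_{-2}=0, p_{-1}=1, q_{-2}=1, q_{-1}=0):
  i=0: a_0=34, p_0 = 34*1 + 0 = 34, q_0 = 34*0 + 1 = 1.
  i=1: a_1=11, p_1 = 11*34 + 1 = 375, q_1 = 11*1 + 0 = 11.
  i=2: a_2=2, p_2 = 2*375 + 34 = 784, q_2 = 2*11 + 1 = 23.
  i=3: a_3=1, p_3 = 1*784 + 375 = 1159, q_3 = 1*23 + 11 = 34.
  i=4: a_4=6, p_4 = 6*1159 + 784 = 7738, q_4 = 6*34 + 23 = 227.
  i=5: a_5=1, p_5 = 1*7738 + 1159 = 8897, q_5 = 1*227 + 34 = 261.
  i=6: a_6=8, p_6 = 8*8897 + 7738 = 78914, q_6 = 8*261 + 227 = 2315.
  i=7: a_7=1, p_7 = 1*78914 + 8897 = 87811, q_7 = 1*2315 + 261 = 2576.
  i=8: a_8=6, p_8 = 6*87811 + 78914 = 605780, q_8 = 6*2576 + 2315 = 17771.
  i=9: a_9=1, p_9 = 1*605780 + 87811 = 693591, q_9 = 1*17771 + 2576 = 20347.
  i=10: a_10=2, p_10 = 2*693591 + 605780 = 1992962, q_10 = 2*20347 + 17771 = 58465.
  i=11: a_11=11, p_11 = 11*1992962 + 693591 = 22616173, q_11 = 11*58465 + 20347 = 663462.
Check: 22616173^2 - 1162*663462^2 = 511491281165929 - 511491281165928 = 1, so (x, y) = (22616173, 663462) solves the equation, and by the theorem it is the least positive solution.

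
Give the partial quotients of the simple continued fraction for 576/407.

Run the Euclidean algorithm on 576 and 407; the successive quotients are the partial quotients a_0, a_1, ... (each step inverts the fractional part left over by the previous one):
  576 = 1*407 + 169, so a_0 = 1.
  407 = 2*169 + 69, so a_1 = 2.
  169 = 2*69 + 31, so a_2 = 2.
  69 = 2*31 + 7, so a_3 = 2.
  31 = 4*7 + 3, so a_4 = 4.
  7 = 2*3 + 1, so a_5 = 2.
  3 = 3*1 + 0, so a_6 = 3.
The remainder reaches 0 after 7 divisions, so the expansion has 7 partial quotients, read off in order.

[1; 2, 2, 2, 4, 2, 3]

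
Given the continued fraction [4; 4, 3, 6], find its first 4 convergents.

Using the convergent recurrence p_i = a_i*p_{i-1} + p_{i-2}, q_i = a_i*q_{i-1} + q_{i-2} with p_{-2}=0, p_{-1}=1, q_{-2}=1, q_{-1}=0:
  i=0: a_0=4, p_0 = 4*1 + 0 = 4, q_0 = 4*0 + 1 = 1.
  i=1: a_1=4, p_1 = 4*4 + 1 = 17, q_1 = 4*1 + 0 = 4.
  i=2: a_2=3, p_2 = 3*17 + 4 = 55, q_2 = 3*4 + 1 = 13.
  i=3: a_3=6, p_3 = 6*55 + 17 = 347, q_3 = 6*13 + 4 = 82.

4/1, 17/4, 55/13, 347/82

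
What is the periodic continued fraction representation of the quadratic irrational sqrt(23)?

[4; (1, 3, 1, 8)]

Write x_i = (sqrt(23) + m_i)/d_i with (m_0, d_0) = (0, 1). a_0 = floor(sqrt(23)) = 4, since 4^2 = 16 <= 23 < 25 = 5^2.
Iterate m_{i+1} = d_i*a_i - m_i, d_{i+1} = (23 - m_{i+1}^2)/d_i, a_{i+1} = floor((a_0 + m_{i+1})/d_{i+1}):
  m_1 = 1*4 - 0 = 4, d_1 = (23 - 4^2)/1 = 7/1 = 7, a_1 = floor((4 + 4)/7) = 1.
  m_2 = 7*1 - 4 = 3, d_2 = (23 - 3^2)/7 = 14/7 = 2, a_2 = floor((4 + 3)/2) = 3.
  m_3 = 2*3 - 3 = 3, d_3 = (23 - 3^2)/2 = 14/2 = 7, a_3 = floor((4 + 3)/7) = 1.
  m_4 = 7*1 - 3 = 4, d_4 = (23 - 4^2)/7 = 7/7 = 1, a_4 = floor((4 + 4)/1) = 8.
  m_5 = 1*8 - 4 = 4, d_5 = (23 - 4^2)/1 = 7/1 = 7: (m_5, d_5) = (m_1, d_1) = (4, 7), so from here the quotients repeat a_1, ..., a_4; the period length is 4.
Hence the expansion of sqrt(23) is a_0 = 4 followed by the repeating block 1, 3, 1, 8 (period 4).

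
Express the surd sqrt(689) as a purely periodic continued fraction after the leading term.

[26; (4, 52)]

Write x_i = (sqrt(689) + m_i)/d_i with (m_0, d_0) = (0, 1). a_0 = floor(sqrt(689)) = 26, since 26^2 = 676 <= 689 < 729 = 27^2.
Iterate m_{i+1} = d_i*a_i - m_i, d_{i+1} = (689 - m_{i+1}^2)/d_i, a_{i+1} = floor((a_0 + m_{i+1})/d_{i+1}):
  m_1 = 1*26 - 0 = 26, d_1 = (689 - 26^2)/1 = 13/1 = 13, a_1 = floor((26 + 26)/13) = 4.
  m_2 = 13*4 - 26 = 26, d_2 = (689 - 26^2)/13 = 13/13 = 1, a_2 = floor((26 + 26)/1) = 52.
  m_3 = 1*52 - 26 = 26, d_3 = (689 - 26^2)/1 = 13/1 = 13: (m_3, d_3) = (m_1, d_1) = (26, 13), so from here the quotients repeat a_1, a_2; the period length is 2.
Hence the expansion of sqrt(689) is a_0 = 26 followed by the repeating block 4, 52 (period 2).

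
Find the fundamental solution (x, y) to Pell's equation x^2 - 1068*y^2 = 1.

(x, y) = (11539207, 353094)

First expand sqrt(1068) as a continued fraction. With x_i = (sqrt(1068) + m_i)/d_i and (m_0, d_0) = (0, 1): a_0 = floor(sqrt(1068)) = 32, since 32^2 = 1024 <= 1068 < 1089 = 33^2.
Iterate m_{i+1} = d_i*a_i - m_i, d_{i+1} = (1068 - m_{i+1}^2)/d_i, a_{i+1} = floor((a_0 + m_{i+1})/d_{i+1}):
  m_1 = 1*32 - 0 = 32, d_1 = (1068 - 32^2)/1 = 44/1 = 44, a_1 = floor((32 + 32)/44) = 1.
  m_2 = 44*1 - 32 = 12, d_2 = (1068 - 12^2)/44 = 924/44 = 21, a_2 = floor((32 + 12)/21) = 2.
  m_3 = 21*2 - 12 = 30, d_3 = (1068 - 30^2)/21 = 168/21 = 8, a_3 = floor((32 + 30)/8) = 7.
  m_4 = 8*7 - 30 = 26, d_4 = (1068 - 26^2)/8 = 392/8 = 49, a_4 = floor((32 + 26)/49) = 1.
  m_5 = 49*1 - 26 = 23, d_5 = (1068 - 23^2)/49 = 539/49 = 11, a_5 = floor((32 + 23)/11) = 5.
  m_6 = 11*5 - 23 = 32, d_6 = (1068 - 32^2)/11 = 44/11 = 4, a_6 = floor((32 + 32)/4) = 16.
  m_7 = 4*16 - 32 = 32, d_7 = (1068 - 32^2)/4 = 44/4 = 11, a_7 = floor((32 + 32)/11) = 5.
  m_8 = 11*5 - 32 = 23, d_8 = (1068 - 23^2)/11 = 539/11 = 49, a_8 = floor((32 + 23)/49) = 1.
  m_9 = 49*1 - 23 = 26, d_9 = (1068 - 26^2)/49 = 392/49 = 8, a_9 = floor((32 + 26)/8) = 7.
  m_10 = 8*7 - 26 = 30, d_10 = (1068 - 30^2)/8 = 168/8 = 21, a_10 = floor((32 + 30)/21) = 2.
  m_11 = 21*2 - 30 = 12, d_11 = (1068 - 12^2)/21 = 924/21 = 44, a_11 = floor((32 + 12)/44) = 1.
  m_12 = 44*1 - 12 = 32, d_12 = (1068 - 32^2)/44 = 44/44 = 1, a_12 = floor((32 + 32)/1) = 64.
  m_13 = 1*64 - 32 = 32, d_13 = (1068 - 32^2)/1 = 44/1 = 44: (m_13, d_13) = (m_1, d_1) = (32, 44), so from here the quotients repeat a_1, ..., a_12; the period length is 12.
So sqrt(1068) = [32; (1, 2, 7, 1, 5, 16, 5, 1, 7, 2, 1, 64)] with period length k = 12.
k is even, so the fundamental solution of x^2 - 1068y^2 = 1 is (p_{k-1}, q_{k-1}) = (p_11, q_11); compute convergents through index 11.
Convergents (p_i = a_i*p_{i-1} + p_{i-2}, q_i = a_i*q_{i-1} + q_{i-2} with p_{-2}=0, p_{-1}=1, q_{-2}=1, q_{-1}=0):
  i=0: a_0=32, p_0 = 32*1 + 0 = 32, q_0 = 32*0 + 1 = 1.
  i=1: a_1=1, p_1 = 1*32 + 1 = 33, q_1 = 1*1 + 0 = 1.
  i=2: a_2=2, p_2 = 2*33 + 32 = 98, q_2 = 2*1 + 1 = 3.
  i=3: a_3=7, p_3 = 7*98 + 33 = 719, q_3 = 7*3 + 1 = 22.
  i=4: a_4=1, p_4 = 1*719 + 98 = 817, q_4 = 1*22 + 3 = 25.
  i=5: a_5=5, p_5 = 5*817 + 719 = 4804, q_5 = 5*25 + 22 = 147.
  i=6: a_6=16, p_6 = 16*4804 + 817 = 77681, q_6 = 16*147 + 25 = 2377.
  i=7: a_7=5, p_7 = 5*77681 + 4804 = 393209, q_7 = 5*2377 + 147 = 12032.
  i=8: a_8=1, p_8 = 1*393209 + 77681 = 470890, q_8 = 1*12032 + 2377 = 14409.
  i=9: a_9=7, p_9 = 7*470890 + 393209 = 3689439, q_9 = 7*14409 + 12032 = 112895.
  i=10: a_10=2, p_10 = 2*3689439 + 470890 = 7849768, q_10 = 2*112895 + 14409 = 240199.
  i=11: a_11=1, p_11 = 1*7849768 + 3689439 = 11539207, q_11 = 1*240199 + 112895 = 353094.
Check: 11539207^2 - 1068*353094^2 = 133153298188849 - 133153298188848 = 1, so (x, y) = (11539207, 353094) solves the equation, and by the theorem it is the least positive solution.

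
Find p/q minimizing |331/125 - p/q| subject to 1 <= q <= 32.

Expand x = 331/125 as a continued fraction with the Euclidean algorithm:
  331 = 2*125 + 81, so a_0 = 2.
  125 = 1*81 + 44, so a_1 = 1.
  81 = 1*44 + 37, so a_2 = 1.
  44 = 1*37 + 7, so a_3 = 1.
  37 = 5*7 + 2, so a_4 = 5.
  7 = 3*2 + 1, so a_5 = 3.
  2 = 2*1 + 0, so a_6 = 2.
so x = [2; 1, 1, 1, 5, 3, 2].
Convergents (p_i = a_i*p_{i-1} + p_{i-2}, q_i = a_i*q_{i-1} + q_{i-2} with p_{-2}=0, p_{-1}=1, q_{-2}=1, q_{-1}=0), until the denominator exceeds 32:
  i=0: a_0=2, p_0 = 2*1 + 0 = 2, q_0 = 2*0 + 1 = 1.
  i=1: a_1=1, p_1 = 1*2 + 1 = 3, q_1 = 1*1 + 0 = 1.
  i=2: a_2=1, p_2 = 1*3 + 2 = 5, q_2 = 1*1 + 1 = 2.
  i=3: a_3=1, p_3 = 1*5 + 3 = 8, q_3 = 1*2 + 1 = 3.
  i=4: a_4=5, p_4 = 5*8 + 5 = 45, q_4 = 5*3 + 2 = 17.
  i=5: a_5=3, p_5 = 3*45 + 8 = 143, q_5 = 3*17 + 3 = 54.
q_5 = 54 > 32, so the last convergent with denominator <= 32 is p_4/q_4 = 45/17.
The closest fraction with denominator <= 32 is either p_4/q_4 or the intermediate fraction (k*p_4 + p_3)/(k*q_4 + q_3) with the largest k >= 1 whose denominator stays <= 32; these approach x as k grows, and every other convergent or intermediate fraction in range is farther away.
Largest k: floor((32 - q_3)/q_4) = floor((32 - 3)/17) = 1.
That gives (1*45 + 8)/(1*17 + 3) = 53/20.
Compare the errors: |x - 45/17| = |331*17 - 45*125|/(125*17) = 2/2125, and |x - 53/20| = |331*20 - 53*125|/(125*20) = 5/2500.
Cross-multiplying, 2*2500 = 5000 < 10625 = 5*2125, so 2/2125 is smaller: the convergent 45/17 is closer to x than 53/20.

45/17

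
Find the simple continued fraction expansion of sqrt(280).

Write x_i = (sqrt(280) + m_i)/d_i with (m_0, d_0) = (0, 1). a_0 = floor(sqrt(280)) = 16, since 16^2 = 256 <= 280 < 289 = 17^2.
Iterate m_{i+1} = d_i*a_i - m_i, d_{i+1} = (280 - m_{i+1}^2)/d_i, a_{i+1} = floor((a_0 + m_{i+1})/d_{i+1}):
  m_1 = 1*16 - 0 = 16, d_1 = (280 - 16^2)/1 = 24/1 = 24, a_1 = floor((16 + 16)/24) = 1.
  m_2 = 24*1 - 16 = 8, d_2 = (280 - 8^2)/24 = 216/24 = 9, a_2 = floor((16 + 8)/9) = 2.
  m_3 = 9*2 - 8 = 10, d_3 = (280 - 10^2)/9 = 180/9 = 20, a_3 = floor((16 + 10)/20) = 1.
  m_4 = 20*1 - 10 = 10, d_4 = (280 - 10^2)/20 = 180/20 = 9, a_4 = floor((16 + 10)/9) = 2.
  m_5 = 9*2 - 10 = 8, d_5 = (280 - 8^2)/9 = 216/9 = 24, a_5 = floor((16 + 8)/24) = 1.
  m_6 = 24*1 - 8 = 16, d_6 = (280 - 16^2)/24 = 24/24 = 1, a_6 = floor((16 + 16)/1) = 32.
  m_7 = 1*32 - 16 = 16, d_7 = (280 - 16^2)/1 = 24/1 = 24: (m_7, d_7) = (m_1, d_1) = (16, 24), so from here the quotients repeat a_1, ..., a_6; the period length is 6.
Hence the expansion of sqrt(280) is a_0 = 16 followed by the repeating block 1, 2, 1, 2, 1, 32 (period 6).

[16; (1, 2, 1, 2, 1, 32)]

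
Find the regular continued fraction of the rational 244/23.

Run the Euclidean algorithm on 244 and 23; the successive quotients are the partial quotients a_0, a_1, ... (each step inverts the fractional part left over by the previous one):
  244 = 10*23 + 14, so a_0 = 10.
  23 = 1*14 + 9, so a_1 = 1.
  14 = 1*9 + 5, so a_2 = 1.
  9 = 1*5 + 4, so a_3 = 1.
  5 = 1*4 + 1, so a_4 = 1.
  4 = 4*1 + 0, so a_5 = 4.
The remainder reaches 0 after 6 divisions, so the expansion has 6 partial quotients, read off in order.

[10; 1, 1, 1, 1, 4]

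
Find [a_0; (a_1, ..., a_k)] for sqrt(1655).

[40; (1, 2, 7, 16, 7, 2, 1, 80)]

Write x_i = (sqrt(1655) + m_i)/d_i with (m_0, d_0) = (0, 1). a_0 = floor(sqrt(1655)) = 40, since 40^2 = 1600 <= 1655 < 1681 = 41^2.
Iterate m_{i+1} = d_i*a_i - m_i, d_{i+1} = (1655 - m_{i+1}^2)/d_i, a_{i+1} = floor((a_0 + m_{i+1})/d_{i+1}):
  m_1 = 1*40 - 0 = 40, d_1 = (1655 - 40^2)/1 = 55/1 = 55, a_1 = floor((40 + 40)/55) = 1.
  m_2 = 55*1 - 40 = 15, d_2 = (1655 - 15^2)/55 = 1430/55 = 26, a_2 = floor((40 + 15)/26) = 2.
  m_3 = 26*2 - 15 = 37, d_3 = (1655 - 37^2)/26 = 286/26 = 11, a_3 = floor((40 + 37)/11) = 7.
  m_4 = 11*7 - 37 = 40, d_4 = (1655 - 40^2)/11 = 55/11 = 5, a_4 = floor((40 + 40)/5) = 16.
  m_5 = 5*16 - 40 = 40, d_5 = (1655 - 40^2)/5 = 55/5 = 11, a_5 = floor((40 + 40)/11) = 7.
  m_6 = 11*7 - 40 = 37, d_6 = (1655 - 37^2)/11 = 286/11 = 26, a_6 = floor((40 + 37)/26) = 2.
  m_7 = 26*2 - 37 = 15, d_7 = (1655 - 15^2)/26 = 1430/26 = 55, a_7 = floor((40 + 15)/55) = 1.
  m_8 = 55*1 - 15 = 40, d_8 = (1655 - 40^2)/55 = 55/55 = 1, a_8 = floor((40 + 40)/1) = 80.
  m_9 = 1*80 - 40 = 40, d_9 = (1655 - 40^2)/1 = 55/1 = 55: (m_9, d_9) = (m_1, d_1) = (40, 55), so from here the quotients repeat a_1, ..., a_8; the period length is 8.
Hence the expansion of sqrt(1655) is a_0 = 40 followed by the repeating block 1, 2, 7, 16, 7, 2, 1, 80 (period 8).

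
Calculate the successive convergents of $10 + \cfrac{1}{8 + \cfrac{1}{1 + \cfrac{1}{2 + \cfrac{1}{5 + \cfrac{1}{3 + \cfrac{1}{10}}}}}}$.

10/1, 81/8, 91/9, 263/26, 1406/139, 4481/443, 46216/4569

Using the convergent recurrence p_i = a_i*p_{i-1} + p_{i-2}, q_i = a_i*q_{i-1} + q_{i-2} with p_{-2}=0, p_{-1}=1, q_{-2}=1, q_{-1}=0:
  i=0: a_0=10, p_0 = 10*1 + 0 = 10, q_0 = 10*0 + 1 = 1.
  i=1: a_1=8, p_1 = 8*10 + 1 = 81, q_1 = 8*1 + 0 = 8.
  i=2: a_2=1, p_2 = 1*81 + 10 = 91, q_2 = 1*8 + 1 = 9.
  i=3: a_3=2, p_3 = 2*91 + 81 = 263, q_3 = 2*9 + 8 = 26.
  i=4: a_4=5, p_4 = 5*263 + 91 = 1406, q_4 = 5*26 + 9 = 139.
  i=5: a_5=3, p_5 = 3*1406 + 263 = 4481, q_5 = 3*139 + 26 = 443.
  i=6: a_6=10, p_6 = 10*4481 + 1406 = 46216, q_6 = 10*443 + 139 = 4569.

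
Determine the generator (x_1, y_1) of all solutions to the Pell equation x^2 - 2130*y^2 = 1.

First expand sqrt(2130) as a continued fraction. With x_i = (sqrt(2130) + m_i)/d_i and (m_0, d_0) = (0, 1): a_0 = floor(sqrt(2130)) = 46, since 46^2 = 2116 <= 2130 < 2209 = 47^2.
Iterate m_{i+1} = d_i*a_i - m_i, d_{i+1} = (2130 - m_{i+1}^2)/d_i, a_{i+1} = floor((a_0 + m_{i+1})/d_{i+1}):
  m_1 = 1*46 - 0 = 46, d_1 = (2130 - 46^2)/1 = 14/1 = 14, a_1 = floor((46 + 46)/14) = 6.
  m_2 = 14*6 - 46 = 38, d_2 = (2130 - 38^2)/14 = 686/14 = 49, a_2 = floor((46 + 38)/49) = 1.
  m_3 = 49*1 - 38 = 11, d_3 = (2130 - 11^2)/49 = 2009/49 = 41, a_3 = floor((46 + 11)/41) = 1.
  m_4 = 41*1 - 11 = 30, d_4 = (2130 - 30^2)/41 = 1230/41 = 30, a_4 = floor((46 + 30)/30) = 2.
  m_5 = 30*2 - 30 = 30, d_5 = (2130 - 30^2)/30 = 1230/30 = 41, a_5 = floor((46 + 30)/41) = 1.
  m_6 = 41*1 - 30 = 11, d_6 = (2130 - 11^2)/41 = 2009/41 = 49, a_6 = floor((46 + 11)/49) = 1.
  m_7 = 49*1 - 11 = 38, d_7 = (2130 - 38^2)/49 = 686/49 = 14, a_7 = floor((46 + 38)/14) = 6.
  m_8 = 14*6 - 38 = 46, d_8 = (2130 - 46^2)/14 = 14/14 = 1, a_8 = floor((46 + 46)/1) = 92.
  m_9 = 1*92 - 46 = 46, d_9 = (2130 - 46^2)/1 = 14/1 = 14: (m_9, d_9) = (m_1, d_1) = (46, 14), so from here the quotients repeat a_1, ..., a_8; the period length is 8.
So sqrt(2130) = [46; (6, 1, 1, 2, 1, 1, 6, 92)] with period length k = 8.
k is even, so the fundamental solution of x^2 - 2130y^2 = 1 is (p_{k-1}, q_{k-1}) = (p_7, q_7); compute convergents through index 7.
Convergents (p_i = a_i*p_{i-1} + p_{i-2}, q_i = a_i*q_{i-1} + q_{i-2} with p_{-2}=0, p_{-1}=1, q_{-2}=1, q_{-1}=0):
  i=0: a_0=46, p_0 = 46*1 + 0 = 46, q_0 = 46*0 + 1 = 1.
  i=1: a_1=6, p_1 = 6*46 + 1 = 277, q_1 = 6*1 + 0 = 6.
  i=2: a_2=1, p_2 = 1*277 + 46 = 323, q_2 = 1*6 + 1 = 7.
  i=3: a_3=1, p_3 = 1*323 + 277 = 600, q_3 = 1*7 + 6 = 13.
  i=4: a_4=2, p_4 = 2*600 + 323 = 1523, q_4 = 2*13 + 7 = 33.
  i=5: a_5=1, p_5 = 1*1523 + 600 = 2123, q_5 = 1*33 + 13 = 46.
  i=6: a_6=1, p_6 = 1*2123 + 1523 = 3646, q_6 = 1*46 + 33 = 79.
  i=7: a_7=6, p_7 = 6*3646 + 2123 = 23999, q_7 = 6*79 + 46 = 520.
Check: 23999^2 - 2130*520^2 = 575952001 - 575952000 = 1, so (x, y) = (23999, 520) solves the equation, and by the theorem it is the least positive solution.

(x, y) = (23999, 520)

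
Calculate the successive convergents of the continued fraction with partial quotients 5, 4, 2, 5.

5/1, 21/4, 47/9, 256/49

Using the convergent recurrence p_i = a_i*p_{i-1} + p_{i-2}, q_i = a_i*q_{i-1} + q_{i-2} with p_{-2}=0, p_{-1}=1, q_{-2}=1, q_{-1}=0:
  i=0: a_0=5, p_0 = 5*1 + 0 = 5, q_0 = 5*0 + 1 = 1.
  i=1: a_1=4, p_1 = 4*5 + 1 = 21, q_1 = 4*1 + 0 = 4.
  i=2: a_2=2, p_2 = 2*21 + 5 = 47, q_2 = 2*4 + 1 = 9.
  i=3: a_3=5, p_3 = 5*47 + 21 = 256, q_3 = 5*9 + 4 = 49.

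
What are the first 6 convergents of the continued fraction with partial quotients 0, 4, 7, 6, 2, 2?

Using the convergent recurrence p_i = a_i*p_{i-1} + p_{i-2}, q_i = a_i*q_{i-1} + q_{i-2} with p_{-2}=0, p_{-1}=1, q_{-2}=1, q_{-1}=0:
  i=0: a_0=0, p_0 = 0*1 + 0 = 0, q_0 = 0*0 + 1 = 1.
  i=1: a_1=4, p_1 = 4*0 + 1 = 1, q_1 = 4*1 + 0 = 4.
  i=2: a_2=7, p_2 = 7*1 + 0 = 7, q_2 = 7*4 + 1 = 29.
  i=3: a_3=6, p_3 = 6*7 + 1 = 43, q_3 = 6*29 + 4 = 178.
  i=4: a_4=2, p_4 = 2*43 + 7 = 93, q_4 = 2*178 + 29 = 385.
  i=5: a_5=2, p_5 = 2*93 + 43 = 229, q_5 = 2*385 + 178 = 948.

0/1, 1/4, 7/29, 43/178, 93/385, 229/948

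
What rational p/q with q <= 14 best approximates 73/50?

19/13

Expand x = 73/50 as a continued fraction with the Euclidean algorithm:
  73 = 1*50 + 23, so a_0 = 1.
  50 = 2*23 + 4, so a_1 = 2.
  23 = 5*4 + 3, so a_2 = 5.
  4 = 1*3 + 1, so a_3 = 1.
  3 = 3*1 + 0, so a_4 = 3.
so x = [1; 2, 5, 1, 3].
Convergents (p_i = a_i*p_{i-1} + p_{i-2}, q_i = a_i*q_{i-1} + q_{i-2} with p_{-2}=0, p_{-1}=1, q_{-2}=1, q_{-1}=0), until the denominator exceeds 14:
  i=0: a_0=1, p_0 = 1*1 + 0 = 1, q_0 = 1*0 + 1 = 1.
  i=1: a_1=2, p_1 = 2*1 + 1 = 3, q_1 = 2*1 + 0 = 2.
  i=2: a_2=5, p_2 = 5*3 + 1 = 16, q_2 = 5*2 + 1 = 11.
  i=3: a_3=1, p_3 = 1*16 + 3 = 19, q_3 = 1*11 + 2 = 13.
  i=4: a_4=3, p_4 = 3*19 + 16 = 73, q_4 = 3*13 + 11 = 50.
q_4 = 50 > 14, so the last convergent with denominator <= 14 is p_3/q_3 = 19/13.
The closest fraction with denominator <= 14 is either p_3/q_3 or the intermediate fraction (k*p_3 + p_2)/(k*q_3 + q_2) with the largest k >= 1 whose denominator stays <= 14; these approach x as k grows, and every other convergent or intermediate fraction in range is farther away.
Largest k: floor((14 - q_2)/q_3) = floor((14 - 11)/13) = 0.
Since k = 0, no intermediate fraction beyond p_3/q_3 has denominator <= 14, so the convergent 19/13 is the closest (its error is |73*13 - 19*50|/(50*13) = 1/650).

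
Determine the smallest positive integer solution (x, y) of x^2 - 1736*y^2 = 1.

(x, y) = (125, 3)

First expand sqrt(1736) as a continued fraction. With x_i = (sqrt(1736) + m_i)/d_i and (m_0, d_0) = (0, 1): a_0 = floor(sqrt(1736)) = 41, since 41^2 = 1681 <= 1736 < 1764 = 42^2.
Iterate m_{i+1} = d_i*a_i - m_i, d_{i+1} = (1736 - m_{i+1}^2)/d_i, a_{i+1} = floor((a_0 + m_{i+1})/d_{i+1}):
  m_1 = 1*41 - 0 = 41, d_1 = (1736 - 41^2)/1 = 55/1 = 55, a_1 = floor((41 + 41)/55) = 1.
  m_2 = 55*1 - 41 = 14, d_2 = (1736 - 14^2)/55 = 1540/55 = 28, a_2 = floor((41 + 14)/28) = 1.
  m_3 = 28*1 - 14 = 14, d_3 = (1736 - 14^2)/28 = 1540/28 = 55, a_3 = floor((41 + 14)/55) = 1.
  m_4 = 55*1 - 14 = 41, d_4 = (1736 - 41^2)/55 = 55/55 = 1, a_4 = floor((41 + 41)/1) = 82.
  m_5 = 1*82 - 41 = 41, d_5 = (1736 - 41^2)/1 = 55/1 = 55: (m_5, d_5) = (m_1, d_1) = (41, 55), so from here the quotients repeat a_1, ..., a_4; the period length is 4.
So sqrt(1736) = [41; (1, 1, 1, 82)] with period length k = 4.
k is even, so the fundamental solution of x^2 - 1736y^2 = 1 is (p_{k-1}, q_{k-1}) = (p_3, q_3); compute convergents through index 3.
Convergents (p_i = a_i*p_{i-1} + p_{i-2}, q_i = a_i*q_{i-1} + q_{i-2} with p_{-2}=0, p_{-1}=1, q_{-2}=1, q_{-1}=0):
  i=0: a_0=41, p_0 = 41*1 + 0 = 41, q_0 = 41*0 + 1 = 1.
  i=1: a_1=1, p_1 = 1*41 + 1 = 42, q_1 = 1*1 + 0 = 1.
  i=2: a_2=1, p_2 = 1*42 + 41 = 83, q_2 = 1*1 + 1 = 2.
  i=3: a_3=1, p_3 = 1*83 + 42 = 125, q_3 = 1*2 + 1 = 3.
Check: 125^2 - 1736*3^2 = 15625 - 15624 = 1, so (x, y) = (125, 3) solves the equation, and by the theorem it is the least positive solution.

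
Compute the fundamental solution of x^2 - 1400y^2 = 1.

First expand sqrt(1400) as a continued fraction. With x_i = (sqrt(1400) + m_i)/d_i and (m_0, d_0) = (0, 1): a_0 = floor(sqrt(1400)) = 37, since 37^2 = 1369 <= 1400 < 1444 = 38^2.
Iterate m_{i+1} = d_i*a_i - m_i, d_{i+1} = (1400 - m_{i+1}^2)/d_i, a_{i+1} = floor((a_0 + m_{i+1})/d_{i+1}):
  m_1 = 1*37 - 0 = 37, d_1 = (1400 - 37^2)/1 = 31/1 = 31, a_1 = floor((37 + 37)/31) = 2.
  m_2 = 31*2 - 37 = 25, d_2 = (1400 - 25^2)/31 = 775/31 = 25, a_2 = floor((37 + 25)/25) = 2.
  m_3 = 25*2 - 25 = 25, d_3 = (1400 - 25^2)/25 = 775/25 = 31, a_3 = floor((37 + 25)/31) = 2.
  m_4 = 31*2 - 25 = 37, d_4 = (1400 - 37^2)/31 = 31/31 = 1, a_4 = floor((37 + 37)/1) = 74.
  m_5 = 1*74 - 37 = 37, d_5 = (1400 - 37^2)/1 = 31/1 = 31: (m_5, d_5) = (m_1, d_1) = (37, 31), so from here the quotients repeat a_1, ..., a_4; the period length is 4.
So sqrt(1400) = [37; (2, 2, 2, 74)] with period length k = 4.
k is even, so the fundamental solution of x^2 - 1400y^2 = 1 is (p_{k-1}, q_{k-1}) = (p_3, q_3); compute convergents through index 3.
Convergents (p_i = a_i*p_{i-1} + p_{i-2}, q_i = a_i*q_{i-1} + q_{i-2} with p_{-2}=0, p_{-1}=1, q_{-2}=1, q_{-1}=0):
  i=0: a_0=37, p_0 = 37*1 + 0 = 37, q_0 = 37*0 + 1 = 1.
  i=1: a_1=2, p_1 = 2*37 + 1 = 75, q_1 = 2*1 + 0 = 2.
  i=2: a_2=2, p_2 = 2*75 + 37 = 187, q_2 = 2*2 + 1 = 5.
  i=3: a_3=2, p_3 = 2*187 + 75 = 449, q_3 = 2*5 + 2 = 12.
Check: 449^2 - 1400*12^2 = 201601 - 201600 = 1, so (x, y) = (449, 12) solves the equation, and by the theorem it is the least positive solution.

(x, y) = (449, 12)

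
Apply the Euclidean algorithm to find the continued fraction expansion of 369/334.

[1; 9, 1, 1, 5, 3]

Run the Euclidean algorithm on 369 and 334; the successive quotients are the partial quotients a_0, a_1, ... (each step inverts the fractional part left over by the previous one):
  369 = 1*334 + 35, so a_0 = 1.
  334 = 9*35 + 19, so a_1 = 9.
  35 = 1*19 + 16, so a_2 = 1.
  19 = 1*16 + 3, so a_3 = 1.
  16 = 5*3 + 1, so a_4 = 5.
  3 = 3*1 + 0, so a_5 = 3.
The remainder reaches 0 after 6 divisions, so the expansion has 6 partial quotients, read off in order.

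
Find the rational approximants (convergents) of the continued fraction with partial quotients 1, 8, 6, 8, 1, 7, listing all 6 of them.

1/1, 9/8, 55/49, 449/400, 504/449, 3977/3543

Using the convergent recurrence p_i = a_i*p_{i-1} + p_{i-2}, q_i = a_i*q_{i-1} + q_{i-2} with p_{-2}=0, p_{-1}=1, q_{-2}=1, q_{-1}=0:
  i=0: a_0=1, p_0 = 1*1 + 0 = 1, q_0 = 1*0 + 1 = 1.
  i=1: a_1=8, p_1 = 8*1 + 1 = 9, q_1 = 8*1 + 0 = 8.
  i=2: a_2=6, p_2 = 6*9 + 1 = 55, q_2 = 6*8 + 1 = 49.
  i=3: a_3=8, p_3 = 8*55 + 9 = 449, q_3 = 8*49 + 8 = 400.
  i=4: a_4=1, p_4 = 1*449 + 55 = 504, q_4 = 1*400 + 49 = 449.
  i=5: a_5=7, p_5 = 7*504 + 449 = 3977, q_5 = 7*449 + 400 = 3543.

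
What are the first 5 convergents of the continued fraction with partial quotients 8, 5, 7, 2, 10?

8/1, 41/5, 295/36, 631/77, 6605/806

Using the convergent recurrence p_i = a_i*p_{i-1} + p_{i-2}, q_i = a_i*q_{i-1} + q_{i-2} with p_{-2}=0, p_{-1}=1, q_{-2}=1, q_{-1}=0:
  i=0: a_0=8, p_0 = 8*1 + 0 = 8, q_0 = 8*0 + 1 = 1.
  i=1: a_1=5, p_1 = 5*8 + 1 = 41, q_1 = 5*1 + 0 = 5.
  i=2: a_2=7, p_2 = 7*41 + 8 = 295, q_2 = 7*5 + 1 = 36.
  i=3: a_3=2, p_3 = 2*295 + 41 = 631, q_3 = 2*36 + 5 = 77.
  i=4: a_4=10, p_4 = 10*631 + 295 = 6605, q_4 = 10*77 + 36 = 806.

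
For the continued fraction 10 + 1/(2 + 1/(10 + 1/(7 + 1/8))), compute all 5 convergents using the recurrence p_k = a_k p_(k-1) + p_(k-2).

10/1, 21/2, 220/21, 1561/149, 12708/1213

Using the convergent recurrence p_i = a_i*p_{i-1} + p_{i-2}, q_i = a_i*q_{i-1} + q_{i-2} with p_{-2}=0, p_{-1}=1, q_{-2}=1, q_{-1}=0:
  i=0: a_0=10, p_0 = 10*1 + 0 = 10, q_0 = 10*0 + 1 = 1.
  i=1: a_1=2, p_1 = 2*10 + 1 = 21, q_1 = 2*1 + 0 = 2.
  i=2: a_2=10, p_2 = 10*21 + 10 = 220, q_2 = 10*2 + 1 = 21.
  i=3: a_3=7, p_3 = 7*220 + 21 = 1561, q_3 = 7*21 + 2 = 149.
  i=4: a_4=8, p_4 = 8*1561 + 220 = 12708, q_4 = 8*149 + 21 = 1213.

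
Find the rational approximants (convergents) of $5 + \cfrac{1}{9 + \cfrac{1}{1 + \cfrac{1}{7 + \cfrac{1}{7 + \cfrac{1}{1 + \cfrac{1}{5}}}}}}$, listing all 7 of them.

5/1, 46/9, 51/10, 403/79, 2872/563, 3275/642, 19247/3773

Using the convergent recurrence p_i = a_i*p_{i-1} + p_{i-2}, q_i = a_i*q_{i-1} + q_{i-2} with p_{-2}=0, p_{-1}=1, q_{-2}=1, q_{-1}=0:
  i=0: a_0=5, p_0 = 5*1 + 0 = 5, q_0 = 5*0 + 1 = 1.
  i=1: a_1=9, p_1 = 9*5 + 1 = 46, q_1 = 9*1 + 0 = 9.
  i=2: a_2=1, p_2 = 1*46 + 5 = 51, q_2 = 1*9 + 1 = 10.
  i=3: a_3=7, p_3 = 7*51 + 46 = 403, q_3 = 7*10 + 9 = 79.
  i=4: a_4=7, p_4 = 7*403 + 51 = 2872, q_4 = 7*79 + 10 = 563.
  i=5: a_5=1, p_5 = 1*2872 + 403 = 3275, q_5 = 1*563 + 79 = 642.
  i=6: a_6=5, p_6 = 5*3275 + 2872 = 19247, q_6 = 5*642 + 563 = 3773.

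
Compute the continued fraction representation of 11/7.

Run the Euclidean algorithm on 11 and 7; the successive quotients are the partial quotients a_0, a_1, ... (each step inverts the fractional part left over by the previous one):
  11 = 1*7 + 4, so a_0 = 1.
  7 = 1*4 + 3, so a_1 = 1.
  4 = 1*3 + 1, so a_2 = 1.
  3 = 3*1 + 0, so a_3 = 3.
The remainder reaches 0 after 4 divisions, so the expansion has 4 partial quotients, read off in order.

[1; 1, 1, 3]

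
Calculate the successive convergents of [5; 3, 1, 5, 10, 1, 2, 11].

5/1, 16/3, 21/4, 121/23, 1231/234, 1352/257, 3935/748, 44637/8485

Using the convergent recurrence p_i = a_i*p_{i-1} + p_{i-2}, q_i = a_i*q_{i-1} + q_{i-2} with p_{-2}=0, p_{-1}=1, q_{-2}=1, q_{-1}=0:
  i=0: a_0=5, p_0 = 5*1 + 0 = 5, q_0 = 5*0 + 1 = 1.
  i=1: a_1=3, p_1 = 3*5 + 1 = 16, q_1 = 3*1 + 0 = 3.
  i=2: a_2=1, p_2 = 1*16 + 5 = 21, q_2 = 1*3 + 1 = 4.
  i=3: a_3=5, p_3 = 5*21 + 16 = 121, q_3 = 5*4 + 3 = 23.
  i=4: a_4=10, p_4 = 10*121 + 21 = 1231, q_4 = 10*23 + 4 = 234.
  i=5: a_5=1, p_5 = 1*1231 + 121 = 1352, q_5 = 1*234 + 23 = 257.
  i=6: a_6=2, p_6 = 2*1352 + 1231 = 3935, q_6 = 2*257 + 234 = 748.
  i=7: a_7=11, p_7 = 11*3935 + 1352 = 44637, q_7 = 11*748 + 257 = 8485.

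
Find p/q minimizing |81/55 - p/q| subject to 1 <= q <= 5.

Expand x = 81/55 as a continued fraction with the Euclidean algorithm:
  81 = 1*55 + 26, so a_0 = 1.
  55 = 2*26 + 3, so a_1 = 2.
  26 = 8*3 + 2, so a_2 = 8.
  3 = 1*2 + 1, so a_3 = 1.
  2 = 2*1 + 0, so a_4 = 2.
so x = [1; 2, 8, 1, 2].
Convergents (p_i = a_i*p_{i-1} + p_{i-2}, q_i = a_i*q_{i-1} + q_{i-2} with p_{-2}=0, p_{-1}=1, q_{-2}=1, q_{-1}=0), until the denominator exceeds 5:
  i=0: a_0=1, p_0 = 1*1 + 0 = 1, q_0 = 1*0 + 1 = 1.
  i=1: a_1=2, p_1 = 2*1 + 1 = 3, q_1 = 2*1 + 0 = 2.
  i=2: a_2=8, p_2 = 8*3 + 1 = 25, q_2 = 8*2 + 1 = 17.
q_2 = 17 > 5, so the last convergent with denominator <= 5 is p_1/q_1 = 3/2.
The closest fraction with denominator <= 5 is either p_1/q_1 or the intermediate fraction (k*p_1 + p_0)/(k*q_1 + q_0) with the largest k >= 1 whose denominator stays <= 5; these approach x as k grows, and every other convergent or intermediate fraction in range is farther away.
Largest k: floor((5 - q_0)/q_1) = floor((5 - 1)/2) = 2.
That gives (2*3 + 1)/(2*2 + 1) = 7/5.
Compare the errors: |x - 3/2| = |81*2 - 3*55|/(55*2) = 3/110, and |x - 7/5| = |81*5 - 7*55|/(55*5) = 20/275.
Cross-multiplying, 3*275 = 825 < 2200 = 20*110, so 3/110 is smaller: the convergent 3/2 is closer to x than 7/5.

3/2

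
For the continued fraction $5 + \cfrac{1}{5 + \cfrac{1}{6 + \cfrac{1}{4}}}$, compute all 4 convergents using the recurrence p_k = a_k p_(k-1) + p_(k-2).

5/1, 26/5, 161/31, 670/129

Using the convergent recurrence p_i = a_i*p_{i-1} + p_{i-2}, q_i = a_i*q_{i-1} + q_{i-2} with p_{-2}=0, p_{-1}=1, q_{-2}=1, q_{-1}=0:
  i=0: a_0=5, p_0 = 5*1 + 0 = 5, q_0 = 5*0 + 1 = 1.
  i=1: a_1=5, p_1 = 5*5 + 1 = 26, q_1 = 5*1 + 0 = 5.
  i=2: a_2=6, p_2 = 6*26 + 5 = 161, q_2 = 6*5 + 1 = 31.
  i=3: a_3=4, p_3 = 4*161 + 26 = 670, q_3 = 4*31 + 5 = 129.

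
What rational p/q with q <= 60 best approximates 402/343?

Expand x = 402/343 as a continued fraction with the Euclidean algorithm:
  402 = 1*343 + 59, so a_0 = 1.
  343 = 5*59 + 48, so a_1 = 5.
  59 = 1*48 + 11, so a_2 = 1.
  48 = 4*11 + 4, so a_3 = 4.
  11 = 2*4 + 3, so a_4 = 2.
  4 = 1*3 + 1, so a_5 = 1.
  3 = 3*1 + 0, so a_6 = 3.
so x = [1; 5, 1, 4, 2, 1, 3].
Convergents (p_i = a_i*p_{i-1} + p_{i-2}, q_i = a_i*q_{i-1} + q_{i-2} with p_{-2}=0, p_{-1}=1, q_{-2}=1, q_{-1}=0), until the denominator exceeds 60:
  i=0: a_0=1, p_0 = 1*1 + 0 = 1, q_0 = 1*0 + 1 = 1.
  i=1: a_1=5, p_1 = 5*1 + 1 = 6, q_1 = 5*1 + 0 = 5.
  i=2: a_2=1, p_2 = 1*6 + 1 = 7, q_2 = 1*5 + 1 = 6.
  i=3: a_3=4, p_3 = 4*7 + 6 = 34, q_3 = 4*6 + 5 = 29.
  i=4: a_4=2, p_4 = 2*34 + 7 = 75, q_4 = 2*29 + 6 = 64.
q_4 = 64 > 60, so the last convergent with denominator <= 60 is p_3/q_3 = 34/29.
The closest fraction with denominator <= 60 is either p_3/q_3 or the intermediate fraction (k*p_3 + p_2)/(k*q_3 + q_2) with the largest k >= 1 whose denominator stays <= 60; these approach x as k grows, and every other convergent or intermediate fraction in range is farther away.
Largest k: floor((60 - q_2)/q_3) = floor((60 - 6)/29) = 1.
That gives (1*34 + 7)/(1*29 + 6) = 41/35.
Compare the errors: |x - 34/29| = |402*29 - 34*343|/(343*29) = 4/9947, and |x - 41/35| = |402*35 - 41*343|/(343*35) = 7/12005.
Cross-multiplying, 4*12005 = 48020 < 69629 = 7*9947, so 4/9947 is smaller: the convergent 34/29 is closer to x than 41/35.

34/29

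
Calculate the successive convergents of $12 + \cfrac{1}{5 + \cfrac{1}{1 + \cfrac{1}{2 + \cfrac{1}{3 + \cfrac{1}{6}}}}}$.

12/1, 61/5, 73/6, 207/17, 694/57, 4371/359

Using the convergent recurrence p_i = a_i*p_{i-1} + p_{i-2}, q_i = a_i*q_{i-1} + q_{i-2} with p_{-2}=0, p_{-1}=1, q_{-2}=1, q_{-1}=0:
  i=0: a_0=12, p_0 = 12*1 + 0 = 12, q_0 = 12*0 + 1 = 1.
  i=1: a_1=5, p_1 = 5*12 + 1 = 61, q_1 = 5*1 + 0 = 5.
  i=2: a_2=1, p_2 = 1*61 + 12 = 73, q_2 = 1*5 + 1 = 6.
  i=3: a_3=2, p_3 = 2*73 + 61 = 207, q_3 = 2*6 + 5 = 17.
  i=4: a_4=3, p_4 = 3*207 + 73 = 694, q_4 = 3*17 + 6 = 57.
  i=5: a_5=6, p_5 = 6*694 + 207 = 4371, q_5 = 6*57 + 17 = 359.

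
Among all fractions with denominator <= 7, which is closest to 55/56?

1/1

Expand x = 55/56 as a continued fraction with the Euclidean algorithm:
  55 = 0*56 + 55, so a_0 = 0.
  56 = 1*55 + 1, so a_1 = 1.
  55 = 55*1 + 0, so a_2 = 55.
so x = [0; 1, 55].
Convergents (p_i = a_i*p_{i-1} + p_{i-2}, q_i = a_i*q_{i-1} + q_{i-2} with p_{-2}=0, p_{-1}=1, q_{-2}=1, q_{-1}=0), until the denominator exceeds 7:
  i=0: a_0=0, p_0 = 0*1 + 0 = 0, q_0 = 0*0 + 1 = 1.
  i=1: a_1=1, p_1 = 1*0 + 1 = 1, q_1 = 1*1 + 0 = 1.
  i=2: a_2=55, p_2 = 55*1 + 0 = 55, q_2 = 55*1 + 1 = 56.
q_2 = 56 > 7, so the last convergent with denominator <= 7 is p_1/q_1 = 1/1.
The closest fraction with denominator <= 7 is either p_1/q_1 or the intermediate fraction (k*p_1 + p_0)/(k*q_1 + q_0) with the largest k >= 1 whose denominator stays <= 7; these approach x as k grows, and every other convergent or intermediate fraction in range is farther away.
Largest k: floor((7 - q_0)/q_1) = floor((7 - 1)/1) = 6.
That gives (6*1 + 0)/(6*1 + 1) = 6/7.
Compare the errors: |x - 1/1| = |55*1 - 1*56|/(56*1) = 1/56, and |x - 6/7| = |55*7 - 6*56|/(56*7) = 49/392.
Cross-multiplying, 1*392 = 392 < 2744 = 49*56, so 1/56 is smaller: the convergent 1/1 is closer to x than 6/7.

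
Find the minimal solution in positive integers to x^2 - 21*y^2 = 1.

First expand sqrt(21) as a continued fraction. With x_i = (sqrt(21) + m_i)/d_i and (m_0, d_0) = (0, 1): a_0 = floor(sqrt(21)) = 4, since 4^2 = 16 <= 21 < 25 = 5^2.
Iterate m_{i+1} = d_i*a_i - m_i, d_{i+1} = (21 - m_{i+1}^2)/d_i, a_{i+1} = floor((a_0 + m_{i+1})/d_{i+1}):
  m_1 = 1*4 - 0 = 4, d_1 = (21 - 4^2)/1 = 5/1 = 5, a_1 = floor((4 + 4)/5) = 1.
  m_2 = 5*1 - 4 = 1, d_2 = (21 - 1^2)/5 = 20/5 = 4, a_2 = floor((4 + 1)/4) = 1.
  m_3 = 4*1 - 1 = 3, d_3 = (21 - 3^2)/4 = 12/4 = 3, a_3 = floor((4 + 3)/3) = 2.
  m_4 = 3*2 - 3 = 3, d_4 = (21 - 3^2)/3 = 12/3 = 4, a_4 = floor((4 + 3)/4) = 1.
  m_5 = 4*1 - 3 = 1, d_5 = (21 - 1^2)/4 = 20/4 = 5, a_5 = floor((4 + 1)/5) = 1.
  m_6 = 5*1 - 1 = 4, d_6 = (21 - 4^2)/5 = 5/5 = 1, a_6 = floor((4 + 4)/1) = 8.
  m_7 = 1*8 - 4 = 4, d_7 = (21 - 4^2)/1 = 5/1 = 5: (m_7, d_7) = (m_1, d_1) = (4, 5), so from here the quotients repeat a_1, ..., a_6; the period length is 6.
So sqrt(21) = [4; (1, 1, 2, 1, 1, 8)] with period length k = 6.
k is even, so the fundamental solution of x^2 - 21y^2 = 1 is (p_{k-1}, q_{k-1}) = (p_5, q_5); compute convergents through index 5.
Convergents (p_i = a_i*p_{i-1} + p_{i-2}, q_i = a_i*q_{i-1} + q_{i-2} with p_{-2}=0, p_{-1}=1, q_{-2}=1, q_{-1}=0):
  i=0: a_0=4, p_0 = 4*1 + 0 = 4, q_0 = 4*0 + 1 = 1.
  i=1: a_1=1, p_1 = 1*4 + 1 = 5, q_1 = 1*1 + 0 = 1.
  i=2: a_2=1, p_2 = 1*5 + 4 = 9, q_2 = 1*1 + 1 = 2.
  i=3: a_3=2, p_3 = 2*9 + 5 = 23, q_3 = 2*2 + 1 = 5.
  i=4: a_4=1, p_4 = 1*23 + 9 = 32, q_4 = 1*5 + 2 = 7.
  i=5: a_5=1, p_5 = 1*32 + 23 = 55, q_5 = 1*7 + 5 = 12.
Check: 55^2 - 21*12^2 = 3025 - 3024 = 1, so (x, y) = (55, 12) solves the equation, and by the theorem it is the least positive solution.

(x, y) = (55, 12)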